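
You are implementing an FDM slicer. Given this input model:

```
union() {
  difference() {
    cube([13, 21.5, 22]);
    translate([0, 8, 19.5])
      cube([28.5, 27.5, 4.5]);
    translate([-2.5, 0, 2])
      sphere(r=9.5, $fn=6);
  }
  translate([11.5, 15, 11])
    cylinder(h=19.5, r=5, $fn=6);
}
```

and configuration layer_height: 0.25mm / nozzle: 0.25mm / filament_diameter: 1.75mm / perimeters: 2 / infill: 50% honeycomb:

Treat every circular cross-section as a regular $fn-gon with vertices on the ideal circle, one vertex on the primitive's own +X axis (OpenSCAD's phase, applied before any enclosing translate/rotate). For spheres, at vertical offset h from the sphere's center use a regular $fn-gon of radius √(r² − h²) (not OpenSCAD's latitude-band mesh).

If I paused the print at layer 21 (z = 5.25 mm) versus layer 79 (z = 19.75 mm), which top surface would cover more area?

Layer 21 (z = 5.25): the cube (footprint 13×21.5) is included at this height (area 279.50 mm²); the cube at (0, 8) is not intersected at this z (z outside [19.5, 24]); the sphere at (-2.5, 0): section is a regular 6-gon, circumradius = √(r²−h²) = √(9.5²−3.25²) = 8.927 (area = (6/2)·8.927²·sin(360°/6) = 207.03 mm²); Taking the first minus the rest: starting from the 13×21.5 cube (279.50 mm²), the r=9.5 sphere at (-2.5, 0) partially overlaps it — only the 32.43 mm² overlap (of its 207.03 mm²) is removed, clipping the outline — area = 247.07 mm²; the cylinder at (11.5, 15) does not reach this height (z outside [11, 30.5]); Combining (union): only that combined region is present, so the union is just that shape — area = 247.07 mm². So its area = 247.07 mm². Layer 79 (z = 19.75): the cube (footprint 13×21.5) is included at this height (area 279.50 mm²); the 28.5×27.5 cube at (0, 8) contributes its full rectangle (area 783.75 mm²); the sphere at (-2.5, 0) is absent (|z−center|=17.750 > r=9.5); After the difference (first − rest): starting from the 13×21.5 cube (279.50 mm²), the 28.5×27.5 cube at (0, 8) partially overlaps it — only the 175.50 mm² overlap (of its 783.75 mm²) is removed, clipping the outline — area = 104.00 mm²; the cylinder at (11.5, 15): section is a regular 6-gon, circumradius r=5 (area = (6/2)·5.000²·sin(360°/6) = 64.95 mm²); Combining (union): the 2 present regions are separate (no shared area or edge), so areas and boundary lengths simply add and each stays a separate island — area = 168.95 mm². So its area = 168.95 mm². Layer 21 is larger (247.07 vs 168.95 mm²).

layer 21 (z = 5.25 mm)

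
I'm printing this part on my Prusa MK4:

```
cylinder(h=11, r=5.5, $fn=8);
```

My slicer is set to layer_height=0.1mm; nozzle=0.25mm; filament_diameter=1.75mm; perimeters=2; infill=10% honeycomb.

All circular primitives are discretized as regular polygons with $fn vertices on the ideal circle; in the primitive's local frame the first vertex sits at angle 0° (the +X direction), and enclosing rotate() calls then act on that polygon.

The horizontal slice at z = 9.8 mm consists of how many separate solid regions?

At z = 9.8 mm: the r=5.5 cylinder gives a regular 8-gon of circumradius 5.5 (constant along its height). The result has 1 disconnected region.

1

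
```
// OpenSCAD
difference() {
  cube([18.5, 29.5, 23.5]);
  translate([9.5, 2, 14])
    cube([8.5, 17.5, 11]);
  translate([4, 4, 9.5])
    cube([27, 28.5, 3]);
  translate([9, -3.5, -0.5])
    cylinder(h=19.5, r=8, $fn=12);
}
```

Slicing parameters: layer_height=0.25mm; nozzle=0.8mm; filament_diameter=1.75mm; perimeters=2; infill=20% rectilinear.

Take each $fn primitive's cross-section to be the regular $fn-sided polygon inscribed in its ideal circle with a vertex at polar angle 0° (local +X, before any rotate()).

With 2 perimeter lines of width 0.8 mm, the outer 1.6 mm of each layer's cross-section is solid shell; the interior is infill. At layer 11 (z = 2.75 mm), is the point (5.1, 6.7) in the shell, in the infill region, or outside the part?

infill

At z = 2.75 mm: the 18.5×29.5 cube contributes its full rectangle; the cube at (9.5, 2) is absent (z outside [14, 25]); the cube at (4, 4) is absent (z outside [9.5, 12.5]); the cylinder at (9, -3.5): section is a regular 12-gon, circumradius r=8; After the difference (first − rest): starting from the 18.5×29.5 cube, the r=8 cylinder at (9, -3.5) partially overlaps it — only the 43.28 mm² overlap (of its 192.00 mm²) is removed, clipping the outline — 1 connected region. Overall, the cross-section is a single solid region. The nearest boundary edge runs (9.00, 4.50)→(5.00, 3.43); distance from the point to it = 3.13 mm. The point is inside the cross-section and 3.13 mm from the nearest boundary — more than the 1.6 mm shell width (2 × 0.8), so it's in the infill interior.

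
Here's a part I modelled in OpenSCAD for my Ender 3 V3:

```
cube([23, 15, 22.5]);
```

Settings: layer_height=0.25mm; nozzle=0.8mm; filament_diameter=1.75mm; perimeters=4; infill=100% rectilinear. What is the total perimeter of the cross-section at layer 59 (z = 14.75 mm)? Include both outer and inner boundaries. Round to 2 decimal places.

At z = 14.75 mm: the 23×15 cube contributes its full rectangle (perimeter 76.00 mm). Overall, the cross-section is a single solid region. Total boundary length (outer) = 76.00 mm.

76.00 mm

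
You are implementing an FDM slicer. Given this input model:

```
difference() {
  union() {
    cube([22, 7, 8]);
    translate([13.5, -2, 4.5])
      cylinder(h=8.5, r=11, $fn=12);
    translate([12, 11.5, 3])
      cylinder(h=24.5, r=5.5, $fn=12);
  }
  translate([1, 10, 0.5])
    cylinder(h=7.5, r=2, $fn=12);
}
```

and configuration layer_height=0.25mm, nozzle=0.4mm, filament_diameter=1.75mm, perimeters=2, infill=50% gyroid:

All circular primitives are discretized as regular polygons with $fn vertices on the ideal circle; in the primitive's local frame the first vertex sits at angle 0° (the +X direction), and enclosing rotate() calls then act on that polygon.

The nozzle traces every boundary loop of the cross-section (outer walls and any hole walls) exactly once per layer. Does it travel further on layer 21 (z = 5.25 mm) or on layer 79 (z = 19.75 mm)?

Layer 21 (z = 5.25): the cube (footprint 22×7) is included at this height (perimeter 58.00 mm); the r=11 cylinder at (13.5, -2) gives a regular 12-gon of circumradius 11 (constant along its height) (perimeter = 2·12·11.000·sin(180°/12) = 68.33 mm); the r=5.5 cylinder at (12, 11.5) gives a regular 12-gon of circumradius 5.5 (constant along its height) (perimeter = 2·12·5.500·sin(180°/12) = 34.16 mm); Taking the union: the regions partially overlap (shared area 132.45 mm²), so the edge portions inside another operand are dropped and the merged outline is re-measured after clipping — boundary = 95.59 mm; the r=2 cylinder at (1, 10) gives a regular 12-gon of circumradius 2 (constant along its height) (perimeter = 2·12·2.000·sin(180°/12) = 12.42 mm); After the difference (first − rest): starting from the result so far, the r=2 cylinder at (1, 10) misses the remaining region (no effect) — boundary = 95.59 mm. So its perimeter = 95.59 mm. Layer 79 (z = 19.75): the cube is not intersected at this z (z outside [0, 8]); the cylinder at (13.5, -2) is not intersected at this z (z outside [4.5, 13]); the r=5.5 cylinder at (12, 11.5) gives a regular 12-gon of circumradius 5.5 (constant along its height) (perimeter = 2·12·5.500·sin(180°/12) = 34.16 mm); Combining (union): only the r=5.5 cylinder at (12, 11.5) is present, so the union is just that shape — boundary = 34.16 mm; the cylinder at (1, 10) does not reach this height (z outside [0.5, 8]); After the difference (first − rest): none of the subtracted shapes is present at this height, so that combined region is unchanged — boundary = 34.16 mm. So its perimeter = 34.16 mm. Layer 21 is larger (95.59 vs 34.16 mm).

layer 21 (z = 5.25 mm)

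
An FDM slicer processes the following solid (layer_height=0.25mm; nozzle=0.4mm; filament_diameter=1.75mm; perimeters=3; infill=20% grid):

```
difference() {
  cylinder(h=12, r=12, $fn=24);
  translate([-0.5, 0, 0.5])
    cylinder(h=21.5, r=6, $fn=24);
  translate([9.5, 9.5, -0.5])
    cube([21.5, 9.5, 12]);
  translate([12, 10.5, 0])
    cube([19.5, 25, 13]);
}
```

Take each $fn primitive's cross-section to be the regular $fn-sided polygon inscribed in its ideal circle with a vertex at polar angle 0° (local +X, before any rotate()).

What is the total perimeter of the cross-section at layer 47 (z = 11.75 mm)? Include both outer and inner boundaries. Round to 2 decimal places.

At z = 11.75 mm: the r=12 cylinder contributes a regular 24-gon of circumradius 12 (perimeter = 2·24·12.000·sin(180°/24) = 75.18 mm); the r=6 cylinder at (-0.5, 0) gives a regular 24-gon of circumradius 6 (constant along its height) (perimeter = 2·24·6.000·sin(180°/24) = 37.59 mm); the cube at (9.5, 9.5) is not intersected at this z (z outside [-0.5, 11.5]); the cube at (12, 10.5) (footprint 19.5×25) is included at this height (perimeter 89.00 mm); After the difference (first − rest): starting from the r=12 cylinder, the r=6 cylinder at (-0.5, 0) lies wholly inside it (removes its full 111.81 mm² and its 37.59 mm outline becomes a hole wall); the 19.5×25 cube at (12, 10.5) misses the remaining region (no effect) — boundary (outer + 1 inner loop) = 112.77 mm. Overall, the cross-section is one region with 1 hole. Total boundary length (outer + inner) = 112.77 mm.

112.77 mm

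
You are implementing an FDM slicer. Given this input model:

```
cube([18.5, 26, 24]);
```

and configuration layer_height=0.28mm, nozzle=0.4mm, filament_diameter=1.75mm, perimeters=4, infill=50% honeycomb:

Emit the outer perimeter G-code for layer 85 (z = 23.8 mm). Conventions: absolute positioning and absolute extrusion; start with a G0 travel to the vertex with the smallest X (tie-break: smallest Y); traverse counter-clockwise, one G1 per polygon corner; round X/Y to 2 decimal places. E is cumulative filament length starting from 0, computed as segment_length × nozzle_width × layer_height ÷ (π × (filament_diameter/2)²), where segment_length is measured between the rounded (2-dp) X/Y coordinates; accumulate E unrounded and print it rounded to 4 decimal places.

G0 X0.00 Y0.00 Z23.80
G1 X18.50 Y0.00 E0.8614
G1 X18.50 Y26.00 E2.0721
G1 X0.00 Y26.00 E2.9335
G1 X0.00 Y0.00 E4.1442

At z = 23.8 mm: the cube is present — its section is the full 18.5×26 rectangle. The outline is a single polygon with 4 vertices. Extrusion per mm of travel: 0.4 × 0.28 / (π × 0.875²) = 0.046564. Accumulating E over each segment gives final E = 4.1442.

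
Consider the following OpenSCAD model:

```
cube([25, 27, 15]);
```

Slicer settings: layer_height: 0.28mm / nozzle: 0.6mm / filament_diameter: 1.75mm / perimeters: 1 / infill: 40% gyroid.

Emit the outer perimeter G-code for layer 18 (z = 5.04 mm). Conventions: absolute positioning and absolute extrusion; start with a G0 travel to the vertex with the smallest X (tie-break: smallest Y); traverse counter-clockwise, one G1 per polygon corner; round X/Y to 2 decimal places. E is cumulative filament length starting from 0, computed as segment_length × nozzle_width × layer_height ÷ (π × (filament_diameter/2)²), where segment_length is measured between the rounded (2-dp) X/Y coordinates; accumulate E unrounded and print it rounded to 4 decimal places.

G0 X0.00 Y0.00 Z5.04
G1 X25.00 Y0.00 E1.7462
G1 X25.00 Y27.00 E3.6320
G1 X0.00 Y27.00 E5.3782
G1 X0.00 Y0.00 E7.2640

At z = 5.04 mm: the 25×27 cube contributes its full rectangle. The outline is a single polygon with 4 vertices. Extrusion per mm of travel: 0.6 × 0.28 / (π × 0.875²) = 0.069846. Accumulating E over each segment gives final E = 7.2640.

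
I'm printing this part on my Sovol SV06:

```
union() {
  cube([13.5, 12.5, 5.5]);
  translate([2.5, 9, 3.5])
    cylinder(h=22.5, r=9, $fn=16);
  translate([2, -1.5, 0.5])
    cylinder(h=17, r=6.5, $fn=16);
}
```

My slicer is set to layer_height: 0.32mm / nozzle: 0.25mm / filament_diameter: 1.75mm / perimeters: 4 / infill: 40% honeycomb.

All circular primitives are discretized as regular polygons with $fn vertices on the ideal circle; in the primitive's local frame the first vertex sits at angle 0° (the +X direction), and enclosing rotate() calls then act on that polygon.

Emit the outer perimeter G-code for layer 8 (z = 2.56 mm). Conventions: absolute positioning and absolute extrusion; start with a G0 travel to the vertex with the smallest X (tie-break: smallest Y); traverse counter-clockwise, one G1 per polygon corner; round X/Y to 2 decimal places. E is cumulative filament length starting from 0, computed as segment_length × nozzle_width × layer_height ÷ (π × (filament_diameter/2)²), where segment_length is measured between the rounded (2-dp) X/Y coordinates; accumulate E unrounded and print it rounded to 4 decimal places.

At z = 2.56 mm: the 13.5×12.5 cube contributes its full rectangle; the cylinder at (2.5, 9) does not reach this height (z outside [3.5, 26]); the cylinder at (2, -1.5): section is a regular 16-gon, circumradius r=6.5; Combining (union): the regions partially overlap (shared area 32.41 mm²), so overlapping operands fuse into one piece — 1 connected region. The outline is a single polygon with 17 vertices. Extrusion per mm of travel: 0.25 × 0.32 / (π × 0.875²) = 0.033260. Accumulating E over each segment gives final E = 2.2997.

G0 X-4.50 Y-1.50 Z2.56
G1 X-4.01 Y-3.99 E0.0844
G1 X-2.60 Y-6.10 E0.1688
G1 X-0.49 Y-7.51 E0.2532
G1 X2.00 Y-8.00 E0.3376
G1 X4.49 Y-7.51 E0.4220
G1 X6.60 Y-6.10 E0.5064
G1 X8.01 Y-3.99 E0.5908
G1 X8.50 Y-1.50 E0.6752
G1 X8.20 Y0.00 E0.7261
G1 X13.50 Y0.00 E0.9024
G1 X13.50 Y12.50 E1.3182
G1 X0.00 Y12.50 E1.7672
G1 X0.00 Y4.60 E2.0299
G1 X-0.49 Y4.51 E2.0465
G1 X-2.60 Y3.10 E2.1309
G1 X-4.01 Y0.99 E2.2153
G1 X-4.50 Y-1.50 E2.2997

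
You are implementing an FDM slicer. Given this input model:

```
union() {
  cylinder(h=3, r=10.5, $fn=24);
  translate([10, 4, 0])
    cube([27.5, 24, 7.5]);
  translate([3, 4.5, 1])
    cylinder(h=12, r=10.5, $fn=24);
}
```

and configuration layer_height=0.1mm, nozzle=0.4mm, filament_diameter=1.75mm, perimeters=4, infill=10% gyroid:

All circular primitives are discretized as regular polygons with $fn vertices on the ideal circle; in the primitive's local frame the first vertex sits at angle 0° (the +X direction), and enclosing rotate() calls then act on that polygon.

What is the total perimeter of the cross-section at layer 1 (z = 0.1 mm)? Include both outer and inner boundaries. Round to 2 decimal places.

168.79 mm

At z = 0.1 mm: the r=10.5 cylinder contributes a regular 24-gon of circumradius 10.5 (perimeter = 2·24·10.500·sin(180°/24) = 65.79 mm); the cube at (10, 4) (footprint 27.5×24) is included at this height (perimeter 103.00 mm); the cylinder at (3, 4.5) does not reach this height (z outside [1, 13]); Merging all regions: the 2 present regions are separate (no shared area or edge), so areas and boundary lengths simply add and each stays a separate island — boundary = 168.79 mm. Overall, the cross-section has 2 separate islands. Total boundary length (outer) = 168.79 mm.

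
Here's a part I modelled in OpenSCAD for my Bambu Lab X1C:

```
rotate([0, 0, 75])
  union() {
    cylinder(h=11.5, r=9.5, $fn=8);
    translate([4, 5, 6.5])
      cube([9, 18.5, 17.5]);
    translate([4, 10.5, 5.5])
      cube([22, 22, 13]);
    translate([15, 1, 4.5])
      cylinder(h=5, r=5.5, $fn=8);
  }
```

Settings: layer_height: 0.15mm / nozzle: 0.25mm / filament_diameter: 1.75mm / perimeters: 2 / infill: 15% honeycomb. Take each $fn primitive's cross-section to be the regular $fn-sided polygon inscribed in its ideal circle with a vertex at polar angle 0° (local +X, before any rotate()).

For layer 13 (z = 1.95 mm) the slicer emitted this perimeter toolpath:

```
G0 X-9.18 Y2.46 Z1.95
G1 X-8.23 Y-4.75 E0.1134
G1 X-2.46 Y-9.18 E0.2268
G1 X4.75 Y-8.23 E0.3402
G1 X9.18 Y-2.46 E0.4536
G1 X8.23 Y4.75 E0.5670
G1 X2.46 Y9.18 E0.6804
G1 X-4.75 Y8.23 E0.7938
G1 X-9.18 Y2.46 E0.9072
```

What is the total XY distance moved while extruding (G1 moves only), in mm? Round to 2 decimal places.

58.19 mm

Sum the Euclidean lengths of each G1 segment: total = 58.19 mm.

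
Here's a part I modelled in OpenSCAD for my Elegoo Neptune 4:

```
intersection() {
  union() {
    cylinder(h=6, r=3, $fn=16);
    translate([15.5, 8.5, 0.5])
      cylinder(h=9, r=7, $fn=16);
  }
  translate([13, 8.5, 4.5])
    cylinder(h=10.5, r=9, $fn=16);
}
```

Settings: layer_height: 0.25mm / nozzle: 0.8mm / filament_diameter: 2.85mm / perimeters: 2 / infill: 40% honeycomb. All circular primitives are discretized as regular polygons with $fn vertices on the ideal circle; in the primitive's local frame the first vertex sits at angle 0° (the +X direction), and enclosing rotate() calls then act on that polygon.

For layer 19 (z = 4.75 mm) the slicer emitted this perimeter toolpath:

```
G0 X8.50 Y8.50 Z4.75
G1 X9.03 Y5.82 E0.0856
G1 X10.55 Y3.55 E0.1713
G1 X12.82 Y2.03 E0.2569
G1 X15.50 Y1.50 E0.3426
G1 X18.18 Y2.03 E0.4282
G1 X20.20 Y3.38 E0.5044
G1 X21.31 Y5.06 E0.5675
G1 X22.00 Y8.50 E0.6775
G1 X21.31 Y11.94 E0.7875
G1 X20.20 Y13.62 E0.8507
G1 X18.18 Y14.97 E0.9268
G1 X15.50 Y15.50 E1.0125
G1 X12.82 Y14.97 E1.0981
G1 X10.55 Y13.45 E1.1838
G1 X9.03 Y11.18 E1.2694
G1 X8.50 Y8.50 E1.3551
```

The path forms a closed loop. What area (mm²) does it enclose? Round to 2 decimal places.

Apply the shoelace formula to the sequence of (X, Y) vertices; enclosed area = 146.43 mm².

146.43 mm²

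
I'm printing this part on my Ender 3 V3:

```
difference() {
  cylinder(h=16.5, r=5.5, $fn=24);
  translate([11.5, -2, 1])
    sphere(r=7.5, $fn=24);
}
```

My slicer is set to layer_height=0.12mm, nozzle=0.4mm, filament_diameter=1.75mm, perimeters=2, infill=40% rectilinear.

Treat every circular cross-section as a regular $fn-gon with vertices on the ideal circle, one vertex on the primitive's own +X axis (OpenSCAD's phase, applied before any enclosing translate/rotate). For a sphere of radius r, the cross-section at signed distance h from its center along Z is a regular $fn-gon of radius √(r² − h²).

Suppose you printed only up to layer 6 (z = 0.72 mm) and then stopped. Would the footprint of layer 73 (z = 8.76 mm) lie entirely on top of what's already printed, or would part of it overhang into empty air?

part overhangs

Compare the two slices. At z = 0.72: the r=5.5 cylinder contributes a regular 24-gon of circumradius 5.5 (area = (24/2)·5.500²·sin(360°/24) = 93.95 mm²); the r=7.5 sphere at (11.5, -2) contributes a regular 24-gon of circumradius √(7.5²−0.28²) = 7.495 (area = (24/2)·7.495²·sin(360°/24) = 174.46 mm²); After the difference (first − rest): starting from the r=5.5 cylinder (93.95 mm²), the r=7.5 sphere at (11.5, -2) partially overlaps it — only the 4.59 mm² overlap (of its 174.46 mm²) is removed, clipping the outline — area = 89.36 mm². At z = 8.76: the r=5.5 cylinder contributes a regular 24-gon of circumradius 5.5 (area = (24/2)·5.500²·sin(360°/24) = 93.95 mm²); the sphere at (11.5, -2) does not reach this height (|z−center|=7.760 > r=7.5); Subtracting the remaining from the first: none of the subtracted shapes is present at this height, so the r=5.5 cylinder is unchanged — area = 93.95 mm². Checking containment: at z = 8.76 the cross-section extends beyond the z = 0.72 cross-section by about 4.59 mm².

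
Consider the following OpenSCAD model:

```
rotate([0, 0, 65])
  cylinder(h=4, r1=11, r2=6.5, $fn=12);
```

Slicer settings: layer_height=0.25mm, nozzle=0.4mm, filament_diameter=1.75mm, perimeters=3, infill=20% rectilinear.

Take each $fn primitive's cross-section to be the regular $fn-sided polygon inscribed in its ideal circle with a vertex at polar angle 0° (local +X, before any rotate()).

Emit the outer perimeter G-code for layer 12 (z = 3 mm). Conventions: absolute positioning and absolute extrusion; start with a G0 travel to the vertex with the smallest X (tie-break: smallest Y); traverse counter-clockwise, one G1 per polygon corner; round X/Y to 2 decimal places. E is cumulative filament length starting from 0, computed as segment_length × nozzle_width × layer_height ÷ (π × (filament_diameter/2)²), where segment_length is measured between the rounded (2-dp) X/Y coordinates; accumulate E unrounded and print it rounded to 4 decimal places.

At z = 3 mm: the cone (r1=11→r2=6.5) has section circumradius 7.625 here — a regular 12-gon; (rotated 65° about Z; rotation is an isometry so areas/perimeters/island counts are preserved). The outline is a single polygon with 12 vertices. Extrusion per mm of travel: 0.4 × 0.25 / (π × 0.875²) = 0.041575. Accumulating E over each segment gives final E = 1.9694.

G0 X-7.60 Y-0.66 Z3.00
G1 X-6.25 Y-4.37 E0.1641
G1 X-3.22 Y-6.91 E0.3285
G1 X0.66 Y-7.60 E0.4924
G1 X4.37 Y-6.25 E0.6565
G1 X6.91 Y-3.22 E0.8209
G1 X7.60 Y0.66 E0.9847
G1 X6.25 Y4.37 E1.1489
G1 X3.22 Y6.91 E1.3132
G1 X-0.66 Y7.60 E1.4771
G1 X-4.37 Y6.25 E1.6412
G1 X-6.91 Y3.22 E1.8056
G1 X-7.60 Y-0.66 E1.9694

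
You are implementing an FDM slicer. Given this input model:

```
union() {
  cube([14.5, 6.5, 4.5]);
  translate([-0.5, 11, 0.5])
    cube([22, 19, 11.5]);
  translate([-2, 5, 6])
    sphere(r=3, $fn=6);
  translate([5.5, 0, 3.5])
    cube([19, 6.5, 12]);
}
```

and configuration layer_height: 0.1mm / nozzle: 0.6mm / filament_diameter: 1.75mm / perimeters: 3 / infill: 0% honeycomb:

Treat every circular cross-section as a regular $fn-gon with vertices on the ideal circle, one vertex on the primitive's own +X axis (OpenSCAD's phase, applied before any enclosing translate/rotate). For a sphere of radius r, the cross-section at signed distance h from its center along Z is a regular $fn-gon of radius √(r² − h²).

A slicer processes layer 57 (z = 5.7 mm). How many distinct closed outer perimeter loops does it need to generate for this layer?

3

At z = 5.7 mm: the cube is absent (z outside [0, 4.5]); the cube at (-0.5, 11) (footprint 22×19) is included at this height; the r=3 sphere at (-2, 5) slices to a regular 6-gon of circumradius 2.985 (√(r²−h²) with h=0.3 from center); the cube at (5.5, 0) is present — its section is the full 19×6.5 rectangle; Merging all regions: the 3 present regions are separate (no shared area or edge), so areas and boundary lengths simply add and each stays a separate island — 3 connected regions. The result has 3 disconnected regions.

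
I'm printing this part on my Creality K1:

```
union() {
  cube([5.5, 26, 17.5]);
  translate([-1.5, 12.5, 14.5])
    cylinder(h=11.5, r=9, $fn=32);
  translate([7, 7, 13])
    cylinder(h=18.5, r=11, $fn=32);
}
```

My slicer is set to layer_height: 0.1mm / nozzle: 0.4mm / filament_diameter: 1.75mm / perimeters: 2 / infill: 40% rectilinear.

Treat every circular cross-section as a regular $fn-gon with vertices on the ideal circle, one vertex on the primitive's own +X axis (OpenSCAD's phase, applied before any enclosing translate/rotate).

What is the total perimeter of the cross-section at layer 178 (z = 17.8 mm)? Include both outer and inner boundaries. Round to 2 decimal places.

At z = 17.8 mm: the cube does not reach this height (z outside [0, 17.5]); the cylinder at (-1.5, 12.5): section is a regular 32-gon, circumradius r=9 (perimeter = 2·32·9.000·sin(180°/32) = 56.46 mm); the cylinder at (7, 7): section is a regular 32-gon, circumradius r=11 (perimeter = 2·32·11.000·sin(180°/32) = 69.00 mm); Taking the union: the regions partially overlap (shared area 118.05 mm²), so the edge portions inside another operand are dropped and the merged outline is re-measured after clipping — boundary = 84.36 mm. Overall, the cross-section is a single solid region. Total boundary length (outer) = 84.36 mm.

84.36 mm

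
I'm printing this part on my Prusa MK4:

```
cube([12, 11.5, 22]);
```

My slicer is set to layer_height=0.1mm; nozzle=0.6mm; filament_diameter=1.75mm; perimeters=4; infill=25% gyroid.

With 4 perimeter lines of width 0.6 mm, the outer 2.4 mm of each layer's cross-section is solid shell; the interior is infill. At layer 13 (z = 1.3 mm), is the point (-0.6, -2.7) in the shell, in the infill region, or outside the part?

At z = 1.3 mm: the cube (footprint 12×11.5) is included at this height. Overall, the cross-section is a single solid region. The nearest boundary edge runs (0.00, 0.00)→(12.00, 0.00); distance from the point to it = 2.77 mm. The point is not inside any of the regions above, so it lies outside the cross-section (2.77 mm from the nearest boundary).

outside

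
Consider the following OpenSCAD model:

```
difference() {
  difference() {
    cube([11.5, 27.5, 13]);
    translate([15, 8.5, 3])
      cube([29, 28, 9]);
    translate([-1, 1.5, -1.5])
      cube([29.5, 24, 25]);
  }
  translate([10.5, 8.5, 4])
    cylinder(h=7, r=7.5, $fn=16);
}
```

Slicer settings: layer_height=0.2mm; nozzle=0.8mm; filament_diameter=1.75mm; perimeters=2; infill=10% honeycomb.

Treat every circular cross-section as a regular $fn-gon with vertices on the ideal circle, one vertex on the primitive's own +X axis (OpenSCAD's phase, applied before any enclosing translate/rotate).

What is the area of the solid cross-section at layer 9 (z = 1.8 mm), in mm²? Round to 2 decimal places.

40.25 mm²

At z = 1.8 mm: the cube (footprint 11.5×27.5) is included at this height (area 316.25 mm²); the cube at (15, 8.5) is not intersected at this z (z outside [3, 12]); the 29.5×24 cube at (-1, 1.5) contributes its full rectangle (area 708.00 mm²); Taking the first minus the rest: starting from the 11.5×27.5 cube (316.25 mm²), the 29.5×24 cube at (-1, 1.5) partially overlaps it — only the 276.00 mm² overlap (of its 708.00 mm²) is removed, clipping the outline — area = 40.25 mm²; the cylinder at (10.5, 8.5) does not reach this height (z outside [4, 11]); Subtracting the remaining from the first: none of the subtracted shapes is present at this height, so that combined region is unchanged — area = 40.25 mm². Overall, the cross-section has 2 separate islands. Net area = 40.25 mm².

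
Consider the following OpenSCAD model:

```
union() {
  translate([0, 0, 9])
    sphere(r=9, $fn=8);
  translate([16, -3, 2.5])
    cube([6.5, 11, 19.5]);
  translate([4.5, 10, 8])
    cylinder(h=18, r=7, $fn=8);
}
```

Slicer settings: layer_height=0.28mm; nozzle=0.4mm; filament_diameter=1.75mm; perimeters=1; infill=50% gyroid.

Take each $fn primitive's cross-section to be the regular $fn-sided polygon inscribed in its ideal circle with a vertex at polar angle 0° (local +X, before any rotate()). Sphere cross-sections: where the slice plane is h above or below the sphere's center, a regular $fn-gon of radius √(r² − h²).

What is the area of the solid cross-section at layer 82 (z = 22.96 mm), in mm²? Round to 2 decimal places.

138.59 mm²

At z = 22.96 mm: the sphere is not intersected at this z (|z−center|=13.960 > r=9); the cube at (16, -3) does not reach this height (z outside [2.5, 22]); the r=7 cylinder at (4.5, 10) contributes a regular 8-gon of circumradius 7 (area = (8/2)·7.000²·sin(360°/8) = 138.59 mm²); Combining (union): only the r=7 cylinder at (4.5, 10) is present, so the union is just that shape — area = 138.59 mm². Overall, the cross-section is a single solid region. Net area = 138.59 mm².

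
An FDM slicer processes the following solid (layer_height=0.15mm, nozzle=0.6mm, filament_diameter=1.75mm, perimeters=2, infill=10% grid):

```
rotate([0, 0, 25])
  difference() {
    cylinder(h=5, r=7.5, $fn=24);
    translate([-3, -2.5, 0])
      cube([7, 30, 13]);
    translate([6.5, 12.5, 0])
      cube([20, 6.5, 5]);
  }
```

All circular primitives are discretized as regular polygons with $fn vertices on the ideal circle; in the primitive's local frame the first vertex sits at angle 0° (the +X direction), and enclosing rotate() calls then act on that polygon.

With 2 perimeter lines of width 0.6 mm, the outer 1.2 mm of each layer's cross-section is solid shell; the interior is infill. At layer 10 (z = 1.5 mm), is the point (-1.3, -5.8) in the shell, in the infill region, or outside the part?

infill

At z = 1.5 mm: the r=7.5 cylinder contributes a regular 24-gon of circumradius 7.5; the 7×30 cube at (-3, -2.5) contributes its full rectangle; the cube at (6.5, 12.5) (footprint 20×6.5) is included at this height; After the difference (first − rest): starting from the r=7.5 cylinder, the 7×30 cube at (-3, -2.5) partially overlaps it — only the 67.59 mm² overlap (of its 210.00 mm²) is removed, clipping the outline; the 20×6.5 cube at (6.5, 12.5) misses the remaining region (no effect) — 1 connected region; (whole slice rotated 25° about Z — lengths, areas and connectivity unchanged). Overall, the cross-section is a single solid region. Undo the 25° rotation: the query point maps to (-3.629, -4.707) in the un-rotated model frame. The nearest boundary edge runs (-3.75, -6.50)→(-5.30, -5.30); distance from the point to it = 1.49 mm. The point is inside the cross-section and 1.49 mm from the nearest boundary — more than the 1.2 mm shell width (2 × 0.6), so it's in the infill interior.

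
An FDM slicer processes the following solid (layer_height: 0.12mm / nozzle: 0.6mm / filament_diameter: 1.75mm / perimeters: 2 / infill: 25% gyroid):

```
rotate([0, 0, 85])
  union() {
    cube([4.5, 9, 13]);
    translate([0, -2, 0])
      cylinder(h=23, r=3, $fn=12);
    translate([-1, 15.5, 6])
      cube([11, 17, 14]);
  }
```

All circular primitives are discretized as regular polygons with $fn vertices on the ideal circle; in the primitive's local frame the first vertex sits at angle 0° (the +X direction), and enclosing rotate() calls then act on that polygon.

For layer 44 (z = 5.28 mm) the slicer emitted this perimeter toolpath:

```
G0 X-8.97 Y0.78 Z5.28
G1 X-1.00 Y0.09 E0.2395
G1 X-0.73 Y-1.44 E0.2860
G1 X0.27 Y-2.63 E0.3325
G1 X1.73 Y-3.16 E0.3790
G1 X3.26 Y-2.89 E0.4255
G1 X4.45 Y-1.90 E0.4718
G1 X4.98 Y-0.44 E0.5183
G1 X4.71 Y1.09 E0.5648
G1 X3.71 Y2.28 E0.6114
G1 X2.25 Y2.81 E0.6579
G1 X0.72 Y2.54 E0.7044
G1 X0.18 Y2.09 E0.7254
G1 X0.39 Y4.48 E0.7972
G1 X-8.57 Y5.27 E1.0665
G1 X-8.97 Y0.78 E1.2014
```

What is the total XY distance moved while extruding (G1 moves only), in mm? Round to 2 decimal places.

Sum the Euclidean lengths of each G1 segment: total = 40.14 mm.

40.14 mm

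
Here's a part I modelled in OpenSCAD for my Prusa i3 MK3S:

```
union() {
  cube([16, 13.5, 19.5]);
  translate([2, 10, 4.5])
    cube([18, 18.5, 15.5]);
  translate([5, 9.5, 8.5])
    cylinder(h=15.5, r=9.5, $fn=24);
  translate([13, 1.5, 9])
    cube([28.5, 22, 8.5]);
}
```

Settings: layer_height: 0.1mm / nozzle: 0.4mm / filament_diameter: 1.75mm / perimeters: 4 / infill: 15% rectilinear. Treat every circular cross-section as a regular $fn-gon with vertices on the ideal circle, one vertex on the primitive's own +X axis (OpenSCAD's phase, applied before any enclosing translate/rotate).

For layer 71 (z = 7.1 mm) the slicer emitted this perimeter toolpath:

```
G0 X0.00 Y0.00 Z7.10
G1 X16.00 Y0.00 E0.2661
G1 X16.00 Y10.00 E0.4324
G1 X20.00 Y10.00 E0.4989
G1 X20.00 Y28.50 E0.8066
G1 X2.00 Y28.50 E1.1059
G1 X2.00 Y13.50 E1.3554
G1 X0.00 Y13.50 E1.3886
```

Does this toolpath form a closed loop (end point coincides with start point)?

Start point (G0): (0.00, 0.00). End point (last G1): the path does not return to the start — open.

no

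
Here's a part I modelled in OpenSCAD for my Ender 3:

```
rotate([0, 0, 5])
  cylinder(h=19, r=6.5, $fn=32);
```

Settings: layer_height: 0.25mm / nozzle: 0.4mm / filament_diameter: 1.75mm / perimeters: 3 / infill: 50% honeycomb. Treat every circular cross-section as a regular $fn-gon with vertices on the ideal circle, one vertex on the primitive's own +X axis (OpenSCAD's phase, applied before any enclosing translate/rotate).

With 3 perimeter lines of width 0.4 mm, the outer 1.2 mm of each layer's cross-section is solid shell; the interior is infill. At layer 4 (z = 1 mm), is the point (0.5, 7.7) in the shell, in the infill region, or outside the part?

At z = 1 mm: the cylinder: section is a regular 32-gon, circumradius r=6.5; (whole slice rotated 5° about Z — lengths, areas and connectivity unchanged). Overall, the cross-section is a single solid region. Undo the 5° rotation: the query point maps to (1.169, 7.627) in the un-rotated model frame. The nearest boundary edge runs (1.27, 6.38)→(0.00, 6.50); distance from the point to it = 1.24 mm. The point is not inside any of the regions above, so it lies outside the cross-section (1.24 mm from the nearest boundary).

outside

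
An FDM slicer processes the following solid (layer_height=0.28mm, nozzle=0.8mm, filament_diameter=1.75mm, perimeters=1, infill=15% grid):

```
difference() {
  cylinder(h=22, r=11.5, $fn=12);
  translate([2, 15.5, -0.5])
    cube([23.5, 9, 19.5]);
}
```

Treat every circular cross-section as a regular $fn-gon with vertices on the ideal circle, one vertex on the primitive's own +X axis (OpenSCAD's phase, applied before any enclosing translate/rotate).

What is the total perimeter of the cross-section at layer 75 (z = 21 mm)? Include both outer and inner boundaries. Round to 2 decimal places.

At z = 21 mm: the r=11.5 cylinder contributes a regular 12-gon of circumradius 11.5 (perimeter = 2·12·11.500·sin(180°/12) = 71.43 mm); the cube at (2, 15.5) is not intersected at this z (z outside [-0.5, 19]); After the difference (first − rest): none of the subtracted shapes is present at this height, so the r=11.5 cylinder is unchanged — boundary = 71.43 mm. Overall, the cross-section is a single solid region. Total boundary length (outer) = 71.43 mm.

71.43 mm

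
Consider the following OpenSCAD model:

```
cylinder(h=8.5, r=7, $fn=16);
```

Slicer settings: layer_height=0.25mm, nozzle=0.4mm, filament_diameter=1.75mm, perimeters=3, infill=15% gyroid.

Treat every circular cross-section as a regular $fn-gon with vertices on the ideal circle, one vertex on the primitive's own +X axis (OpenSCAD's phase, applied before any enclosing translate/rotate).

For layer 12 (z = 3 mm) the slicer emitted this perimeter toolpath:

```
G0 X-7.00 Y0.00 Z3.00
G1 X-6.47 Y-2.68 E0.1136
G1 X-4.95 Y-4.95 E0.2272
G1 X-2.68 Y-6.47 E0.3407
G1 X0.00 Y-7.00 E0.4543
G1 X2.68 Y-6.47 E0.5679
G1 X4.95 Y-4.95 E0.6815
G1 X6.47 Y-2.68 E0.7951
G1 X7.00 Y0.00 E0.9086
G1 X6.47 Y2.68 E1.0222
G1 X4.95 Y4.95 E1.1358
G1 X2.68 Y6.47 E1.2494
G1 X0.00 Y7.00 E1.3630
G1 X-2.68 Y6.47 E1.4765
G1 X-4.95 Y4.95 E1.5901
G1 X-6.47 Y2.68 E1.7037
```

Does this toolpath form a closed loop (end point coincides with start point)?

no

Start point (G0): (-7.00, 0.00). End point (last G1): the path does not return to the start — open.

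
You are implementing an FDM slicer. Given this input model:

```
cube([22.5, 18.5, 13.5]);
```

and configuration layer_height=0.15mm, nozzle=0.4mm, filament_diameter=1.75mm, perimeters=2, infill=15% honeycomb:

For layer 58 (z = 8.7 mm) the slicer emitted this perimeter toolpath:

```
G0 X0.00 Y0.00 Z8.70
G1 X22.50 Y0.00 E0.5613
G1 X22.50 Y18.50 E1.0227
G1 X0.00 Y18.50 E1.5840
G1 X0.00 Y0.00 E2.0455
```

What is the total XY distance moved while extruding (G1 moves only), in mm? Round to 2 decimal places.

Sum the Euclidean lengths of each G1 segment: total = 82.00 mm.

82.00 mm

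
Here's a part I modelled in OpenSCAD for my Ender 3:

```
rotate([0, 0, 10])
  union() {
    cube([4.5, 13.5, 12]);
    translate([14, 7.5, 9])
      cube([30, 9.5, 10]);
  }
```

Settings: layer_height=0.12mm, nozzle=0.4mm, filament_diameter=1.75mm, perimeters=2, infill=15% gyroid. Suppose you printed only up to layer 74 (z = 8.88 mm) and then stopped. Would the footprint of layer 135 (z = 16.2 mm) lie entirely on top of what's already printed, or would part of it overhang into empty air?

part overhangs

Compare the two slices. At z = 8.88: the 4.5×13.5 cube contributes its full rectangle (area 60.75 mm²); the cube at (14, 7.5) is not intersected at this z (z outside [9, 19]); Combining (union): only the 4.5×13.5 cube is present, so the union is just that shape — area = 60.75 mm²; (rotated 10° about Z; rotation is an isometry so areas/perimeters/island counts are preserved). At z = 16.2: the cube does not reach this height (z outside [0, 12]); the cube at (14, 7.5) is present — its section is the full 30×9.5 rectangle (area 285.00 mm²); Taking the union: only the 30×9.5 cube at (14, 7.5) is present, so the union is just that shape — area = 285.00 mm²; (rotated 10° about Z; rotation is an isometry so areas/perimeters/island counts are preserved). Checking containment: at z = 16.2 the cross-section extends beyond the z = 8.88 cross-section by about 285.00 mm².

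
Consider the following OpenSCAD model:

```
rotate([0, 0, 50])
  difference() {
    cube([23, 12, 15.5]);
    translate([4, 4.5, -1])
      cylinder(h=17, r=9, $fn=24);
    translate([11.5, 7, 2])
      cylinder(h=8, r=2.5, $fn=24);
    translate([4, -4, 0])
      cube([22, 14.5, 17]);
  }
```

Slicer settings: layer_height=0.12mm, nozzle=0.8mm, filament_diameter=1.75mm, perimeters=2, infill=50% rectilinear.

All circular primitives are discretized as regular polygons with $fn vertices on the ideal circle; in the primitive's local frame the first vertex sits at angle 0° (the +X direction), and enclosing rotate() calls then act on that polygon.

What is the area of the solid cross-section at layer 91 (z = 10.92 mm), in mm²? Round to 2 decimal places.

At z = 10.92 mm: the 23×12 cube contributes its full rectangle (area 276.00 mm²); the r=9 cylinder at (4, 4.5) contributes a regular 24-gon of circumradius 9 (area = (24/2)·9.000²·sin(360°/24) = 251.57 mm²); the cylinder at (11.5, 7) does not reach this height (z outside [2, 10]); the cube at (4, -4) is present — its section is the full 22×14.5 rectangle (area 319.00 mm²); After the difference (first − rest): starting from the 23×12 cube (276.00 mm²), the r=9 cylinder at (4, 4.5) partially overlaps it — only the 144.59 mm² overlap (of its 251.57 mm²) is removed, clipping the outline; the 22×14.5 cube at (4, -4) partially overlaps it — only the 111.67 mm² overlap (of its 319.00 mm²) is removed, clipping the outline — area = 19.74 mm²; (whole slice rotated 50° about Z — lengths, areas and connectivity unchanged). Overall, the cross-section is a single solid region. Net area = 19.74 mm².

19.74 mm²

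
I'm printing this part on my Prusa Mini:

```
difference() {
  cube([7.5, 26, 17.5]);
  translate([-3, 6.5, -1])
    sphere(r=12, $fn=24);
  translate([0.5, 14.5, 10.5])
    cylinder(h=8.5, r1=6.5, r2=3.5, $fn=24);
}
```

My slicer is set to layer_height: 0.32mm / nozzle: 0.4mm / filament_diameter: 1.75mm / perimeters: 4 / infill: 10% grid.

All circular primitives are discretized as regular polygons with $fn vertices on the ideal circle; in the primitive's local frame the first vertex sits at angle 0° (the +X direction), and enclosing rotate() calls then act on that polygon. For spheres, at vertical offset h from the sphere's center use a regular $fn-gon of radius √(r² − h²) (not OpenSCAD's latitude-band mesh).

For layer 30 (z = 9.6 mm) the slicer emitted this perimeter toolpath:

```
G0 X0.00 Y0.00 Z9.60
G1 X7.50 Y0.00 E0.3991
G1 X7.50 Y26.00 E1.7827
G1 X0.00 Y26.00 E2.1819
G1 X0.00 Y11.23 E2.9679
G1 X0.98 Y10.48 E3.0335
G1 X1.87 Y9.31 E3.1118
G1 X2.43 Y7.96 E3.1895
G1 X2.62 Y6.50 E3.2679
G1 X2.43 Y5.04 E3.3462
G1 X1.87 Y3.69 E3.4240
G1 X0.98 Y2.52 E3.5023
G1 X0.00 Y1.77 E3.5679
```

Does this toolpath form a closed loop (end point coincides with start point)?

Start point (G0): (0.00, 0.00). End point (last G1): the path does not return to the start — open.

no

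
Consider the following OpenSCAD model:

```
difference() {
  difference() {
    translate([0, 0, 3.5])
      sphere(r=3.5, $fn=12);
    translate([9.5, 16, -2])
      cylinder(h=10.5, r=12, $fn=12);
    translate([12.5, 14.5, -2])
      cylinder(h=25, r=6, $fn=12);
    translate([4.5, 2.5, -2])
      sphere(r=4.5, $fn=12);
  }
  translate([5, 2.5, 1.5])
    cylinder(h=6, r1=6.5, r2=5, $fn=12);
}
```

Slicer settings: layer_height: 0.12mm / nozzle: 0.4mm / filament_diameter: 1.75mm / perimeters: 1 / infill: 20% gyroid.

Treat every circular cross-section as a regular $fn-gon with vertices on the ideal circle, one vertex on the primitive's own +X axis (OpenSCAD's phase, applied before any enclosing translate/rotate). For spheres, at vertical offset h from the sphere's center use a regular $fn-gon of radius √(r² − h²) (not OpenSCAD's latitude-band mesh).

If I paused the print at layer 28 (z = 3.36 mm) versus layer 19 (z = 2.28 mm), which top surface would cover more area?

Layer 28 (z = 3.36): the r=3.5 sphere slices to a regular 12-gon of circumradius 3.497 (√(r²−h²) with h=0.14 from center) (area = (12/2)·3.497²·sin(360°/12) = 36.69 mm²); the cylinder at (9.5, 16): section is a regular 12-gon, circumradius r=12 (area = (12/2)·12.000²·sin(360°/12) = 432.00 mm²); the r=6 cylinder at (12.5, 14.5) gives a regular 12-gon of circumradius 6 (constant along its height) (area = (12/2)·6.000²·sin(360°/12) = 108.00 mm²); the sphere at (4.5, 2.5) does not reach this height (|z−center|=5.360 > r=4.5); Subtracting the remaining from the first: starting from the r=3.5 sphere (36.69 mm²), the r=12 cylinder at (9.5, 16) misses the remaining region (no effect); the r=6 cylinder at (12.5, 14.5) misses the remaining region (no effect) — area = 36.69 mm²; the cone at (5, 2.5): at t=0.310 of its height the radius interpolates to r₁+(r₂−r₁)t = 6.035, giving a regular 12-gon of that circumradius (area = (12/2)·6.035²·sin(360°/12) = 109.26 mm²); After the difference (first − rest): starting from that combined region (36.69 mm²), the cone at (5, 2.5) partially overlaps it — only the 18.14 mm² overlap (of its 109.26 mm²) is removed, clipping the outline — area = 18.55 mm². So its area = 18.55 mm². Layer 19 (z = 2.28): the sphere: section is a regular 12-gon, circumradius = √(r²−h²) = √(3.5²−1.22²) = 3.280 (area = (12/2)·3.280²·sin(360°/12) = 32.28 mm²); the r=12 cylinder at (9.5, 16) gives a regular 12-gon of circumradius 12 (constant along its height) (area = (12/2)·12.000²·sin(360°/12) = 432.00 mm²); the r=6 cylinder at (12.5, 14.5) contributes a regular 12-gon of circumradius 6 (area = (12/2)·6.000²·sin(360°/12) = 108.00 mm²); the r=4.5 sphere at (4.5, 2.5) contributes a regular 12-gon of circumradius √(4.5²−4.28²) = 1.390 (area = (12/2)·1.390²·sin(360°/12) = 5.79 mm²); Taking the first minus the rest: starting from the r=3.5 sphere (32.28 mm²), the r=12 cylinder at (9.5, 16) misses the remaining region (no effect); the r=6 cylinder at (12.5, 14.5) misses the remaining region (no effect); the r=4.5 sphere at (4.5, 2.5) misses the remaining region (no effect) — area = 32.28 mm²; the cone at (5, 2.5) contributes a regular 12-gon of circumradius 6.305 (interpolated between r1=6.5 and r2=5 at t=0.130) (area = (12/2)·6.305²·sin(360°/12) = 119.26 mm²); Subtracting the remaining from the first: starting from that combined region (32.28 mm²), the cone at (5, 2.5) partially overlaps it — only the 17.94 mm² overlap (of its 119.26 mm²) is removed, clipping the outline — area = 14.34 mm². So its area = 14.34 mm². Layer 28 is larger (18.55 vs 14.34 mm²).

layer 28 (z = 3.36 mm)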